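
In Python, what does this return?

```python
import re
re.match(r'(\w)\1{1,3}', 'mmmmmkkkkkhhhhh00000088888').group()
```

`re.match` won't scan ahead — the pattern has to work from the very first character.
The match spans [0:4] → 'mmmm'.

'mmmm'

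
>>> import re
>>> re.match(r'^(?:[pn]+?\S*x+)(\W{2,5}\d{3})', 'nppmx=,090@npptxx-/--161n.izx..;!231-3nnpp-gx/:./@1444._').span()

Pattern: anchored at the start of the string; then one or more of one of [pn] (lazy), then zero or more of a non-whitespace character, then one or more of a literal 'x' (non-capturing group); then 2 to 5 of a non-word character, then exactly 3 of a digit (captured).
`re.match` won't scan ahead — the pattern has to work from the very first character.
The match spans [0:53] → 'nppmx=,090@npptxx-/--161n.izx..;!231-3nnpp-gx/:./@144'.
Captured: group 1 = '/:./@144'.

(0, 53)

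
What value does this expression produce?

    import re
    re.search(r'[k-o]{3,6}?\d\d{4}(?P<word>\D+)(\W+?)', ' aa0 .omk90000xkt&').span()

(6, 18)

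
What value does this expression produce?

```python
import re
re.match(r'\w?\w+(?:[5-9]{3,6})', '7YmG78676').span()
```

The pattern matches optionally a word character, then one or more of a word character; then 3 to 6 of a character in [5-9] (non-capturing group).
With `match`, the pattern is implicitly anchored at the beginning.
The match spans [0:9] → '7YmG78676'.

(0, 9)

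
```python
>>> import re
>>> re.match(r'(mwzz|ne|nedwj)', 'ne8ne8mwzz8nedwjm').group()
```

`re.match` only tries the pattern at the start of the string.
The match spans [0:2] → 'ne'.
Captured: group 1 = 'ne'.

'ne'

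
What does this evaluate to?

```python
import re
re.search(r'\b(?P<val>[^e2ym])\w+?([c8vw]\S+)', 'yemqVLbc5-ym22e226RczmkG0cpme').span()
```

This matches a word boundary (`\b`, zero-width); then any character except [e2ym] (captured as 'val'); then one or more of a word character (lazy); then one of [c8vw], then one or more of a non-whitespace character (captured).
The match spans [9:29] → '-ym22e226RczmkG0cpme'.

(9, 29)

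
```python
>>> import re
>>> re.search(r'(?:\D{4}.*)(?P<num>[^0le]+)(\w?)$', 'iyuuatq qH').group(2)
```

''

The match spans [0:10] → 'iyuuatq qH'.
Captured: group 1 = 'H', group 2 = ''.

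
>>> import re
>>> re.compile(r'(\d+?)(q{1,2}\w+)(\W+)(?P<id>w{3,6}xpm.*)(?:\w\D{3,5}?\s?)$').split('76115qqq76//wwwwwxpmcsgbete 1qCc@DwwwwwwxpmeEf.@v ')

['', '76115', 'qqq76', '//', 'wwwwwxpmcsgbete 1qCc@DwwwwwwxpmeE', '']

With a capturing group present, the delimiter's captured portion is kept in the result list.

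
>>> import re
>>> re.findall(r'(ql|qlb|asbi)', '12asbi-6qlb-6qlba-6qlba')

['asbi', 'ql', 'ql', 'ql']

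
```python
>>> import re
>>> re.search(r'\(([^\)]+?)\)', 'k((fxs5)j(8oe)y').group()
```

'((fxs5)'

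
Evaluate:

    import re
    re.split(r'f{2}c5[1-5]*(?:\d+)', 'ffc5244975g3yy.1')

['', 'g3yy.1']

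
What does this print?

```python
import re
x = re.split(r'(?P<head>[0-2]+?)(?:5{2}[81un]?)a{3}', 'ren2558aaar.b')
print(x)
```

['ren', '2', 'r.b']

This matches one or more of a character in [0-2] (lazy) (captured as 'head'); then exactly 2 of a literal '5', then optionally one of [81un] (non-capturing group); then exactly 3 of a literal 'a'.
Because the pattern has a capturing group, `split` also inserts each captured text between the pieces.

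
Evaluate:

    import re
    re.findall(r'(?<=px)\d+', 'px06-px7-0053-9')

['06', '7']

The lookaround is zero-width — it requires the adjacent text to match without consuming it, so the asserted text isn't part of the match.
Walking the string: at [2:4] → '06'; at [7:8] → '7'.
No capturing groups, so `findall` returns the 2 full match strings.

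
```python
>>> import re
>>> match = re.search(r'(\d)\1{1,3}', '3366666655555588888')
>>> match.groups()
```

('3',)

The match spans [0:2] → '33'.
Captured: group 1 = '3'.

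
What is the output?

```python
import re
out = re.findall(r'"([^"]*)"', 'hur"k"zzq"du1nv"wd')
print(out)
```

['k', 'du1nv']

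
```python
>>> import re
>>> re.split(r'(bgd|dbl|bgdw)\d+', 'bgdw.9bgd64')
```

With a capturing group present, the delimiter's captured portion is kept in the result list.

['bgdw.9', 'bgd', '']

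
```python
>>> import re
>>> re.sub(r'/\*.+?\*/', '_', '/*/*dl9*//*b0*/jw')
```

'__jw'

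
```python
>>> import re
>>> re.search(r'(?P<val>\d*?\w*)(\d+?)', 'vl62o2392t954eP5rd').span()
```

(0, 16)

The pattern matches zero or more of a digit (lazy), then zero or more of a word character (captured as 'val'); then one or more of a digit (lazy) (captured).
The match spans [0:16] → 'vl62o2392t954eP5'.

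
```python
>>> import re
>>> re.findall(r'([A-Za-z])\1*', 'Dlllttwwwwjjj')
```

['D', 'l', 't', 'w', 'j']

`\1` has to match the exact text group 1 already captured.
Matches: at [0:1] match 'D', group 1 = 'D'; at [1:4] match 'lll', group 1 = 'l'; at [4:6] match 'tt', group 1 = 't'; at [6:10] match 'wwww', group 1 = 'w'; at [10:13] match 'jjj', group 1 = 'j'.
With a single group, `findall` returns only what that group captured — 5 items.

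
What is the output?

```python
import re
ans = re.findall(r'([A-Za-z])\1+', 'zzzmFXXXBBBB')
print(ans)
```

['z', 'X', 'B']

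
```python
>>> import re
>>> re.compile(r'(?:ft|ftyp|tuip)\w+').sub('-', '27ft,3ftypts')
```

'27ft,3-'

Matches: at [6:12] → 'ftypts'.
`sub` substitutes '-' at each match site.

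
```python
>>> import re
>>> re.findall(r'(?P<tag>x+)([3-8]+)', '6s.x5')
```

Multiple groups make `findall` return tuples — one 2-tuple for the one match.

[('x', '5')]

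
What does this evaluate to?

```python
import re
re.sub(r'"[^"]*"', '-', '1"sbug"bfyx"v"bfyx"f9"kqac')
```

'1-bfyx-bfyx-kqac'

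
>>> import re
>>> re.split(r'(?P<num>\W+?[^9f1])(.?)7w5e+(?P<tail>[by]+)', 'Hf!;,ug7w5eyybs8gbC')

Pattern: one or more of a non-word character (lazy), then any character except [9f1] (captured as 'num'); then optionally any character (captured); then the literal '7w5', then one or more of the literal 'e'; then one or more of one of [by] (captured as 'tail').
Matches to split on: at [2:14] → '!;,ug7w5eyyb'.
Because the pattern has a capturing group, `split` also inserts each captured text between the pieces.

['Hf', '!;,u', 'g', 'yyb', 's8gbC']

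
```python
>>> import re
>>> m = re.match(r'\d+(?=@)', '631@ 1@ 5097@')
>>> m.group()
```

The positive lookaround only admits positions where the adjacent text matches; those characters stay outside the span.
`re.match` won't scan ahead — the pattern has to work from the very first character.
The match spans [0:3] → '631'.

'631'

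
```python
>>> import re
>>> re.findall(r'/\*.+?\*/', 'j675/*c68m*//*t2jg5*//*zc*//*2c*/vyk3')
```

The `?` after the quantifier makes it lazy — it takes as little as possible before letting the rest of the pattern try.
Scanning left to right: at [4:12] → '/*c68m*/'; at [12:21] → '/*t2jg5*/'; at [21:27] → '/*zc*/'; at [27:33] → '/*2c*/'.
Since nothing is captured, `findall` lists the 4 matched substrings directly.

['/*c68m*/', '/*t2jg5*/', '/*zc*/', '/*2c*/']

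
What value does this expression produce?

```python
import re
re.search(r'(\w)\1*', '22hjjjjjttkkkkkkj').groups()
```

('2',)

After group 1 captures some text, `\1` only succeeds where that same text appears again.
`search` walks the string left to right and returns the first match it finds.
The match spans [0:2] → '22'.
Captured: group 1 = '2'.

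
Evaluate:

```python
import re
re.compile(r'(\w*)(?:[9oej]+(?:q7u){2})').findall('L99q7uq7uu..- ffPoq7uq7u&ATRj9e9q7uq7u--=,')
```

The pattern matches zero or more of a word character (captured); then one or more of one of [9oej], then the literal 'q7u' repeated 2 times (non-capturing group).
Matches: at [0:9] match 'L99q7uq7u', group 1 = 'L9'; at [14:24] match 'ffPoq7uq7u', group 1 = 'ffP'; at [25:38] match 'ATRj9e9q7uq7u', group 1 = 'ATRj9e'.
One capturing group, so `findall` returns just the captured substring from each match — 3 in all.

['L9', 'ffP', 'ATRj9e']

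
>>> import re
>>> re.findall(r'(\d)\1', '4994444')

`\1` is not a pattern — it's the concrete string captured by group 1, re-applied verbatim.
`findall` collects group 1 from each match (3 total).

['9', '4', '4']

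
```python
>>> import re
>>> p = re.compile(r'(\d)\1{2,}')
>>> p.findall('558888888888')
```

After group 1 captures some text, `\1` only succeeds where that same text appears again.
Matches: at [2:12] match '8888888888', group 1 = '8'.
Because there's exactly one group, `findall` drops the full match and keeps group 1 from the one hit.

['8']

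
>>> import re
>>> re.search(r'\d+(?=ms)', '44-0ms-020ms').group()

Lookahead/lookbehind check context without consuming it, so the matched span excludes the asserted characters.
Unlike `match`, `search` isn't anchored — it looks for the pattern anywhere in the string.
The match spans [3:4] → '0'.

'0'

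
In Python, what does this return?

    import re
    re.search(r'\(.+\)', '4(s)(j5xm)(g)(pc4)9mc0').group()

'(s)(j5xm)(g)(pc4)'

The match spans [1:18] → '(s)(j5xm)(g)(pc4)'.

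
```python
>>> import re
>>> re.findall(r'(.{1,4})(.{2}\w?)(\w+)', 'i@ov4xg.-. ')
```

[('i@ov', '4x', 'g')]

This matches 1 to 4 of any character (captured); then exactly 2 of any character, then optionally a word character (captured); then one or more of a word character (captured).
Matches: at [0:7] match 'i@ov4xg', groups = ('i@ov', '4x', 'g').
Multiple groups make `findall` return tuples — one 3-tuple for the one match.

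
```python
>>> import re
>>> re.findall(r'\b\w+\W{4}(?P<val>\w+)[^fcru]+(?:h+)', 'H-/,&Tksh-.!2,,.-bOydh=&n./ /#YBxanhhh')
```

The pattern matches a word boundary (`\b`, zero-width); then one or more of a word character, then exactly 4 of a non-word character; then one or more of a word character (captured as 'val'); then one or more of any character except [fcru]; then one or more of a literal 'h' (non-capturing group).
Scanning left to right: at [0:38] match 'H-/,&Tksh-.!2,,.-bOydh=&n./ /#YBxanhhh', group 1 = 'Tksh'.
Because there's exactly one group, `findall` drops the full match and keeps group 1 from the one hit.

['Tksh']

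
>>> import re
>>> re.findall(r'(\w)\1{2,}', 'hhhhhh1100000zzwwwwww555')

['h', '0', 'w', '5']

After group 1 captures some text, `\1` only succeeds where that same text appears again.
With a single group, `findall` returns only what that group captured — 4 items.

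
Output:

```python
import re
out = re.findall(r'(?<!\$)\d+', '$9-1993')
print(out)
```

['1993']

Because the assertion is negative and zero-width, positions next to the forbidden text are skipped.
Scanning left to right: at [3:7] → '1993'.
`findall` yields the raw match text (1 of them) because the pattern has no groups.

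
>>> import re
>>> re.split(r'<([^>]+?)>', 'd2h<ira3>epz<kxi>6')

Matches to split on: at [3:9] → '<ira3>'; at [12:17] → '<kxi>'.
With a capturing group present, the delimiter's captured portion is kept in the result list.

['d2h', 'ira3', 'epz', 'kxi', '6']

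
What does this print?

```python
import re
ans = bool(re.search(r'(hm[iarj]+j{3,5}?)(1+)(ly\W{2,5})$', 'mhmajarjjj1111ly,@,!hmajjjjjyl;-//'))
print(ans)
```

False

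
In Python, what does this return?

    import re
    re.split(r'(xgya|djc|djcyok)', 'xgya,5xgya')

['', 'xgya', ',5', 'xgya', '']

Matches to split on: at [0:4] → 'xgya'; at [6:10] → 'xgya'.
The group in the pattern means `split` returns the separators' captures alongside the pieces.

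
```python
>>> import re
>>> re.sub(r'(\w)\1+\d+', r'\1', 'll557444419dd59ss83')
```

After group 1 captures some text, `\1` only succeeds where that same text appears again.
Matches: at [0:11] → 'll557444419'; at [11:15] → 'dd59'; at [15:19] → 'ss83'.
`\1` in the replacement pulls in group 1's text for each match.

'lds'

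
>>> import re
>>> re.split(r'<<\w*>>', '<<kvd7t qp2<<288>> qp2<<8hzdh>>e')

Matches to split on: at [11:18] → '<<288>>'; at [22:31] → '<<8hzdh>>'.
Splitting on the pattern gives 3 pieces.

['<<kvd7t qp2', ' qp2', 'e']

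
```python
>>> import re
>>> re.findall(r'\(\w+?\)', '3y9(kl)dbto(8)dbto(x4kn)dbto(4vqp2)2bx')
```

['(kl)', '(8)', '(x4kn)', '(4vqp2)']

Matches: at [3:7] → '(kl)'; at [11:14] → '(8)'; at [18:24] → '(x4kn)'; at [28:35] → '(4vqp2)'.
Since nothing is captured, `findall` lists the 4 matched substrings directly.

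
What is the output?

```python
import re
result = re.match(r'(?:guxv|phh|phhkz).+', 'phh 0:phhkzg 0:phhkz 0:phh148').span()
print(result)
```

(0, 29)

`re.match` only tries the pattern at the start of the string.
The match spans [0:29] → 'phh 0:phhkzg 0:phhkz 0:phh148'.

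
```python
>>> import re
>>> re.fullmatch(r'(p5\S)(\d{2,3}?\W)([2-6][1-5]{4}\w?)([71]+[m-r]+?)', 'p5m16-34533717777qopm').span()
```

The pattern matches the literal 'p5', then a non-whitespace character (captured); then 2 to 3 of a digit (lazy), then a non-word character (captured); then a character in [2-6], then exactly 4 of a character in [1-5], then optionally a word character (captured); then one or more of one of [71], then one or more of a character in [m-r] (lazy) (captured).
For `fullmatch`, every character of the input must be accounted for by the pattern.
The match spans [0:21] → 'p5m16-34533717777qopm'.
Captured: group 1 = 'p5m', group 2 = '16-', group 3 = '345337', group 4 = '17777qopm'.

(0, 21)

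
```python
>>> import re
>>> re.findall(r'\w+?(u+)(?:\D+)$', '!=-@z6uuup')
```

['uuu']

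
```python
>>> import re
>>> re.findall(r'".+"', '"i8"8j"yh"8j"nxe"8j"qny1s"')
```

['"i8"8j"yh"8j"nxe"8j"qny1s"']

Matches: at [0:26] → '"i8"8j"yh"8j"nxe"8j"qny1s"'.
With no groups in the pattern, `findall` gives back each whole match — 1 here.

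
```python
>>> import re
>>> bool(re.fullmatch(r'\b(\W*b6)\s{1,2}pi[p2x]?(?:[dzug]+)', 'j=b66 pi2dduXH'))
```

`fullmatch` succeeds only if the pattern covers the string from start to end.
Here the string isn't matched end-to-end, so the call returns None, and `bool(None)` is False.

False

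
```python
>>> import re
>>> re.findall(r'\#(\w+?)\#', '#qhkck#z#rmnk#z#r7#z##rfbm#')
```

['qhkck', 'rmnk', 'r7', 'rfbm']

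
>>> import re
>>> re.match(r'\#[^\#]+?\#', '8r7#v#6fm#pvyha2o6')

`match` is anchored at position 0; if the pattern doesn't fit there, it returns None.
Here position 0 doesn't satisfy it, so the call returns None.

None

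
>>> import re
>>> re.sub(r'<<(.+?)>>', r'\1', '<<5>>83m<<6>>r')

The replacement refers to a captured group, so each match is rewritten using its own captured text.

'583m6r'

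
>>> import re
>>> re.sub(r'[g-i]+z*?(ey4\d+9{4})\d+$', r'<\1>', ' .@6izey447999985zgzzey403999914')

Each match is replaced using the text its own group 1 captured.

' .@6izey447999985z<ey4039999>'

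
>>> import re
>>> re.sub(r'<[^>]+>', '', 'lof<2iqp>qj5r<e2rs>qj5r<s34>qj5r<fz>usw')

'lofqj5rqj5rqj5rusw'

Matches: at [3:9] → '<2iqp>'; at [13:19] → '<e2rs>'; at [23:28] → '<s34>'; at [32:36] → '<fz>'.
Each match is replaced by ''.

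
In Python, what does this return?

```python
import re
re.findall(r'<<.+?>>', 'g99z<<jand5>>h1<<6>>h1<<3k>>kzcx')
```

Since nothing is captured, `findall` lists the 3 matched substrings directly.

['<<jand5>>', '<<6>>', '<<3k>>']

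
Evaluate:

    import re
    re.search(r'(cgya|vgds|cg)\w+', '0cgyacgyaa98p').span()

(1, 13)

`re.search` tries every starting position until one works.
The match spans [1:13] → 'cgyacgyaa98p'.
Captured: group 1 = 'cgya'.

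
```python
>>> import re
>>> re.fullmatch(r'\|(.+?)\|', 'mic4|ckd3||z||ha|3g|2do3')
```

None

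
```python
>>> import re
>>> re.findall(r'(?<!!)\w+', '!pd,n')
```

Because the assertion is negative and zero-width, positions next to the forbidden text are skipped.
Scanning left to right: at [2:3] → 'd'; at [4:5] → 'n'.
No capturing groups, so `findall` returns the 2 full match strings.

['d', 'n']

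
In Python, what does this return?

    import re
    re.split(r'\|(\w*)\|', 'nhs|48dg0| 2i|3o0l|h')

Because the pattern has a capturing group, `split` also inserts each captured text between the pieces.

['nhs', '48dg0', ' 2i', '3o0l', 'h']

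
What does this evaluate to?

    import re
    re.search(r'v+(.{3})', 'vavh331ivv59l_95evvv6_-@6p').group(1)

'avh'

The pattern matches one or more of a literal 'v'; then exactly 3 of any character (captured).
Unlike `match`, `search` isn't anchored — it looks for the pattern anywhere in the string.
The match spans [0:4] → 'vavh'.
Captured: group 1 = 'avh'.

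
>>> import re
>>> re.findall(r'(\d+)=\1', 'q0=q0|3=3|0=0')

['3', '0']

A backreference is literal: `\1` must see the identical characters the first group matched.
One capturing group, so `findall` returns just the captured substring from each match — 2 in all.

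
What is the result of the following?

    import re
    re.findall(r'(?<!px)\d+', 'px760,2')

Because the assertion is negative and zero-width, positions next to the forbidden text are skipped.
Walking the string: at [3:5] → '60'; at [6:7] → '2'.
Since nothing is captured, `findall` lists the 2 matched substrings directly.

['60', '2']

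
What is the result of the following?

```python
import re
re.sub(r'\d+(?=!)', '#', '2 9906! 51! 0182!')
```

'2 #! #! #!'

Lookahead/lookbehind check context without consuming it, so the matched span excludes the asserted characters.
`sub` substitutes '#' at each match site.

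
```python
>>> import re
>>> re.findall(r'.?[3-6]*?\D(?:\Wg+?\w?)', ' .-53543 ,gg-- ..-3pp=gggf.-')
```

['-53543 ,gg', 'pp=gg']

Since nothing is captured, `findall` lists the 2 matched substrings directly.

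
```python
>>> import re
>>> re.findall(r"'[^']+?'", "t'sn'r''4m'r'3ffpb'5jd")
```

["'sn'", "'4m'", "'3ffpb'"]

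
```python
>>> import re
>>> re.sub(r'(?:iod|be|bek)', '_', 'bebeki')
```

The regex engine tests alternatives in the order written; an earlier branch that matches wins even if a later one would match more.
Matches: at [0:2] → 'be'; at [2:4] → 'be'.
Each match is replaced by '_'.

'__ki'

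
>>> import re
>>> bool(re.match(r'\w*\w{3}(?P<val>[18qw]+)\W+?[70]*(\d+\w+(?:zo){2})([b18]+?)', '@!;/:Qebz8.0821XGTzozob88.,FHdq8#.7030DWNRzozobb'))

False

`re.match` won't scan ahead — the pattern has to work from the very first character.
Here position 0 doesn't satisfy it, so the call returns None, and `bool(None)` is False.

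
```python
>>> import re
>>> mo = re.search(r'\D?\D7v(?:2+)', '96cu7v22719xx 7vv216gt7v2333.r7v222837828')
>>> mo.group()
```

This matches optionally a non-digit, then a non-digit, then the literal '7v'; then one or more of a literal '2' (non-capturing group).
`re.search` tries every starting position until one works.
The match spans [2:8] → 'cu7v22'.

'cu7v22'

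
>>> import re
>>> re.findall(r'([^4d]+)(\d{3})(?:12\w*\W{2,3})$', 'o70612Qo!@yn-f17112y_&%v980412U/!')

Pattern: one or more of any character except [4d] (captured); then exactly 3 of a digit (captured); then the literal '12', then zero or more of a word character, then 2 to 3 of a non-word character (non-capturing group); then anchored at the end.
Scanning left to right: at [0:33] match 'o70612Qo!@yn-f17112y_&%v980412U/!', groups = ('o70612Qo!@yn-f17112y_&%v9', '804').
With 2 capturing groups, `findall` returns a 2-tuple per match.

[('o70612Qo!@yn-f17112y_&%v9', '804')]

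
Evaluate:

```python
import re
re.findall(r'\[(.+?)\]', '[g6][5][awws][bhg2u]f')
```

A non-greedy quantifier consumes as few characters as it can — just enough that the remainder of the pattern still matches from where it stops; whatever follows it matches normally.
Matches: at [0:4] match '[g6]', group 1 = 'g6'; at [4:7] match '[5]', group 1 = '5'; at [7:13] match '[awws]', group 1 = 'awws'; at [13:20] match '[bhg2u]', group 1 = 'bhg2u'.
`findall` collects group 1 from each match (4 total).

['g6', '5', 'awws', 'bhg2u']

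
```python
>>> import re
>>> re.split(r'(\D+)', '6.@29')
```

This matches one or more of a non-digit (captured).
`re.split` interleaves the captured-group text with the surrounding fragments.

['6', '.@', '29']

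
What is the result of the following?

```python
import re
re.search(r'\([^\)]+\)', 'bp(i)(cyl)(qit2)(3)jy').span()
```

`re.search` tries every starting position until one works.
The match spans [2:5] → '(i)'.

(2, 5)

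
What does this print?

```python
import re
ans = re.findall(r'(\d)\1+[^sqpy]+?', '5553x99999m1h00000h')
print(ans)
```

`\1` has to match the exact text group 1 already captured.
Matches: at [0:4] match '5553', group 1 = '5'; at [5:11] match '99999m', group 1 = '9'; at [13:19] match '00000h', group 1 = '0'.
With a single group, `findall` returns only what that group captured — 3 items.

['5', '9', '0']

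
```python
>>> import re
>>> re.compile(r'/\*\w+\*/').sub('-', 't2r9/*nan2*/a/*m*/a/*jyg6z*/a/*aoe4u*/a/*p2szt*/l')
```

Matches: at [4:12] → '/*nan2*/'; at [13:18] → '/*m*/'; at [19:28] → '/*jyg6z*/'; at [29:38] → '/*aoe4u*/'; at [39:48] → '/*p2szt*/'.
Each match is replaced by '-'.

't2r9-a-a-a-a-l'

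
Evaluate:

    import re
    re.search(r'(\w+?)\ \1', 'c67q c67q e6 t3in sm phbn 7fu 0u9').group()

'c67q c67q'

After group 1 captures some text, `\1` only succeeds where that same text appears again.
`re.search` tries every starting position until one works.
The match spans [0:9] → 'c67q c67q'.
Captured: group 1 = 'c67q'.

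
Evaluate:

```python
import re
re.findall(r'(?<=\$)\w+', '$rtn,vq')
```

['rtn']

The `(?=…)`/`(?<=…)` assertion just peeks at neighbouring text; it doesn't advance the match position.
Matches: at [1:4] → 'rtn'.
Since nothing is captured, `findall` lists the 1 matched substring directly.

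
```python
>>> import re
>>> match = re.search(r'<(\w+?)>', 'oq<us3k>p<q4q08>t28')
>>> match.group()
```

'<us3k>'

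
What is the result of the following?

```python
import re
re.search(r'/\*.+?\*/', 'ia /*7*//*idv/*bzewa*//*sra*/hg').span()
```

(3, 8)

Because the quantifier is non-greedy, it stops expanding at the earliest point where the rest of the pattern can succeed.
The match spans [3:8] → '/*7*/'.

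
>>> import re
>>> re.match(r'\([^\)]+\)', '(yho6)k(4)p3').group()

`re.match` only tries the pattern at the start of the string.
The match spans [0:6] → '(yho6)'.

'(yho6)'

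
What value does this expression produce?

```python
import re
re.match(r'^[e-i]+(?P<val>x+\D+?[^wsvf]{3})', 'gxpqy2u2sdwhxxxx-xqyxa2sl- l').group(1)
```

'xpqy2'

The match spans [0:6] → 'gxpqy2'.
Captured: group 1 = 'xpqy2'.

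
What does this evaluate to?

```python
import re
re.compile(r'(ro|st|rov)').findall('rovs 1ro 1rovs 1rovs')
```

Alternation isn't longest-match — the leftmost alternative that fits at this position is chosen.
With a single group, `findall` returns only what that group captured — 4 items.

['ro', 'ro', 'ro', 'ro']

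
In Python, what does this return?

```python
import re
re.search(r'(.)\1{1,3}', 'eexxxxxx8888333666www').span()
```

A backreference is literal: `\1` must see the identical characters the first group matched.
`re.search` tries every starting position until one works.
The match spans [0:2] → 'ee'.
Captured: group 1 = 'e'.

(0, 2)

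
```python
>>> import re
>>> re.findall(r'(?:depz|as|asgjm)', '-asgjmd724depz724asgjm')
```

['as', 'depz', 'as']

Alternation isn't longest-match — the leftmost alternative that fits at this position is chosen.
Since nothing is captured, `findall` lists the 3 matched substrings directly.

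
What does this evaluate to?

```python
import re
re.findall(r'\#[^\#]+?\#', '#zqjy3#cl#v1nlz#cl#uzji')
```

Scanning left to right: at [0:7] → '#zqjy3#'; at [9:16] → '#v1nlz#'.
With no groups in the pattern, `findall` gives back each whole match — 2 here.

['#zqjy3#', '#v1nlz#']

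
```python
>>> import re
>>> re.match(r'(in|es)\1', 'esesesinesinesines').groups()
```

The match spans [0:4] → 'eses'.
Captured: group 1 = 'es'.

('es',)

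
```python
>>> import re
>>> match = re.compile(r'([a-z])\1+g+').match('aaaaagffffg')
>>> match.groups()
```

The match spans [0:6] → 'aaaaag'.
Captured: group 1 = 'a'.

('a',)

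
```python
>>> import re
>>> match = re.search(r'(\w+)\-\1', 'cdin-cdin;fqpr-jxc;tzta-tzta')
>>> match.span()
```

After group 1 captures some text, `\1` only succeeds where that same text appears again.
The match spans [0:9] → 'cdin-cdin'.

(0, 9)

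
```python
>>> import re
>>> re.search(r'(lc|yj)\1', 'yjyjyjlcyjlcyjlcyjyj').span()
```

(0, 4)

A backreference is literal: `\1` must see the identical characters the first group matched.
`re.search` tries every starting position until one works.
The match spans [0:4] → 'yjyj'.
Captured: group 1 = 'yj'.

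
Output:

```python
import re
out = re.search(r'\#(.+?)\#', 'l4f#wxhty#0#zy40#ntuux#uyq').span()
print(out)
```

(3, 10)

`re.search` scans for the first position where the pattern succeeds.
The match spans [3:10] → '#wxhty#'.
Captured: group 1 = 'wxhty'.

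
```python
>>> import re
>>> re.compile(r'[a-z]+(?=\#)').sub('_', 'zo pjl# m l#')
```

Because the assertion is zero-width, the text it checks is not consumed and won't appear in the result.
Matches: at [3:6] → 'pjl'; at [10:11] → 'l'.
`sub` substitutes '_' at each match site.

'zo _# m _#'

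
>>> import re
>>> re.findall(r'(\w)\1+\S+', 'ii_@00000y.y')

`\1` is not a pattern — it's the concrete string captured by group 1, re-applied verbatim.
Walking the string: at [0:12] match 'ii_@00000y.y', group 1 = 'i'.
Because there's exactly one group, `findall` drops the full match and keeps group 1 from the one hit.

['i']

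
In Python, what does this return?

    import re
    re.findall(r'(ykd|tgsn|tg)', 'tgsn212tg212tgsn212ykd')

['tgsn', 'tg', 'tgsn', 'ykd']

`|` is ordered: at each position the engine commits to the first alternative that works.
Walking the string: at [0:4] match 'tgsn', group 1 = 'tgsn'; at [7:9] match 'tg', group 1 = 'tg'; at [12:16] match 'tgsn', group 1 = 'tgsn'; at [19:22] match 'ykd', group 1 = 'ykd'.
One capturing group, so `findall` returns just the captured substring from each match — 4 in all.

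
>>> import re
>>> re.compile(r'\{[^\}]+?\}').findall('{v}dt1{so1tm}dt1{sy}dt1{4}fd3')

['{v}', '{so1tm}', '{sy}', '{4}']

Walking the string: at [0:3] → '{v}'; at [6:13] → '{so1tm}'; at [16:20] → '{sy}'; at [23:26] → '{4}'.
No capturing groups, so `findall` returns the 4 full match strings.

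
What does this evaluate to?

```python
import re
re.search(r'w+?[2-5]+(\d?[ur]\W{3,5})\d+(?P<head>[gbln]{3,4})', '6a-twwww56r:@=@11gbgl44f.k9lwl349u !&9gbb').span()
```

The pattern matches one or more of a literal 'w' (lazy); then one or more of a character in [2-5]; then optionally a digit, then one of [ur], then 3 to 5 of a non-word character (captured); then one or more of a digit; then 3 to 4 of one of [gbln] (captured as 'head').
Unlike `match`, `search` isn't anchored — it looks for the pattern anywhere in the string.
The match spans [4:21] → 'wwww56r:@=@11gbgl'.
Captured: group 1 = '6r:@=@', group 2 = 'gbgl'.

(4, 21)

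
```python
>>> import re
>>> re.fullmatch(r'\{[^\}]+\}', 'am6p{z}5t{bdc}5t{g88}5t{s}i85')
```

`re.fullmatch` is like wrapping the pattern in `^…$` (in single-line mode).
Here there's no way to consume every character, so the call returns None.

None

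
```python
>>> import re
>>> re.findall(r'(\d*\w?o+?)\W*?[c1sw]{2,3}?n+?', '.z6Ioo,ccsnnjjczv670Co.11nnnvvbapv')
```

['6Ioo', '670Co']

This matches zero or more of a digit, then optionally a word character, then one or more of a literal 'o' (lazy) (captured); then zero or more of a non-word character (lazy), then 2 to 3 of one of [c1sw] (lazy), then one or more of the literal 'n' (lazy).
One capturing group, so `findall` returns just the captured substring from each match — 2 in all.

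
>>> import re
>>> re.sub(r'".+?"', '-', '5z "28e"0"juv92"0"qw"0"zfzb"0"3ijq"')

'5z -0-0-0-0-'

A non-greedy quantifier consumes as few characters as it can — just enough that the remainder of the pattern still matches from where it stops; whatever follows it matches normally.
Every occurrence is swapped for '-'.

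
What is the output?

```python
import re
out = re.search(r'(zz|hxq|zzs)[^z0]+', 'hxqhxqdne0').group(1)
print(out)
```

hxq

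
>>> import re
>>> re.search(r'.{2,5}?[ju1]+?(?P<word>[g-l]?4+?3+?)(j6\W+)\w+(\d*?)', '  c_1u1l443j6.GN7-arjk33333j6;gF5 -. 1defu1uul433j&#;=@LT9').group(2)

'j6.'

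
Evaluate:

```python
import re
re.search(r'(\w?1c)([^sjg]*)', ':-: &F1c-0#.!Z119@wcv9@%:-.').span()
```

(5, 27)

This matches optionally a word character, then the literal '1c' (captured); then zero or more of any character except [sjg] (captured).
`re.search` tries every starting position until one works.
The match spans [5:27] → 'F1c-0#.!Z119@wcv9@%:-.'.
Captured: group 1 = 'F1c', group 2 = '-0#.!Z119@wcv9@%:-.'.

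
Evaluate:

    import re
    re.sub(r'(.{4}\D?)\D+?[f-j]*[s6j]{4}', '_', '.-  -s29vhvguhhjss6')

Every occurrence is swapped for '_'.

'.-  _'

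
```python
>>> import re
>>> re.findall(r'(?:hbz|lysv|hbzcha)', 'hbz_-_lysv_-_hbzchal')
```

The regex engine tests alternatives in the order written; an earlier branch that matches wins even if a later one would match more.
Walking the string: at [0:3] → 'hbz'; at [6:10] → 'lysv'; at [13:16] → 'hbz'.
`findall` yields the raw match text (3 of them) because the pattern has no groups.

['hbz', 'lysv', 'hbz']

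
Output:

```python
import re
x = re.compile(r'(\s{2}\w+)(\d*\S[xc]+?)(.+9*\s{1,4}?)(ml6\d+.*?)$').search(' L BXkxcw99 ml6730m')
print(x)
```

The pattern matches exactly 2 of whitespace, then one or more of a word character (captured); then zero or more of a digit, then a non-whitespace character, then one or more of one of [xc] (lazy) (captured); then one or more of any character, then zero or more of the literal '9', then 1 to 4 of whitespace (lazy) (captured); then the literal 'ml6', then one or more of a digit, then zero or more of any character (lazy) (captured); then anchored at the end.
`re.search` scans for the first position where the pattern succeeds.
Here the pattern never matches, so the call returns None.

None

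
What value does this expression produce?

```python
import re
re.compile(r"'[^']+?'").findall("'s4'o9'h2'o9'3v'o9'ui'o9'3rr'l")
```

Since nothing is captured, `findall` lists the 5 matched substrings directly.

["'s4'", "'h2'", "'3v'", "'ui'", "'3rr'"]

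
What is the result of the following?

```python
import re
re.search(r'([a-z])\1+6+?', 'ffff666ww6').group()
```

The backreference `\1` re-matches whatever the first group consumed, character for character.
`re.search` scans for the first position where the pattern succeeds.
The match spans [0:5] → 'ffff6'.
Captured: group 1 = 'f'.

'ffff6'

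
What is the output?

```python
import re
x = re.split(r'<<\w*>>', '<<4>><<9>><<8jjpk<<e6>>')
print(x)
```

['', '', '<<8jjpk', '']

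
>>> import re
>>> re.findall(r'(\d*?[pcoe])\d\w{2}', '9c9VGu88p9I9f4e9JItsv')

This matches zero or more of a digit (lazy), then one of [pcoe] (captured); then a digit, then exactly 2 of a word character.
Matches: at [0:5] match '9c9VG', group 1 = '9c'; at [6:12] match '88p9I9', group 1 = '88p'; at [13:18] match '4e9JI', group 1 = '4e'.
Because there's exactly one group, `findall` drops the full match and keeps group 1 from each hit.

['9c', '88p', '4e']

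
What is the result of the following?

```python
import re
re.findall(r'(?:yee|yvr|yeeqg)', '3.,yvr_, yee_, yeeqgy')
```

Alternation tries branches left to right and keeps the first one that lets the overall match succeed at that position.
Walking the string: at [3:6] → 'yvr'; at [9:12] → 'yee'; at [15:18] → 'yee'.
Since nothing is captured, `findall` lists the 3 matched substrings directly.

['yvr', 'yee', 'yee']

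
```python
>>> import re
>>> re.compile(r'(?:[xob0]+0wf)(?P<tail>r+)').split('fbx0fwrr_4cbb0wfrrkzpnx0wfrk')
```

['fbx0fwrr_4c', 'rr', 'kzpn', 'r', 'k']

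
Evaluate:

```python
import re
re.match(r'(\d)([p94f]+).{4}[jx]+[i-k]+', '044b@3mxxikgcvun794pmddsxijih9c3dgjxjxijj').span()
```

(0, 11)

Pattern: a digit (captured); then one or more of one of [p94f] (captured); then exactly 4 of any character, then one or more of one of [jx], then one or more of a character in [i-k].
`match` is anchored at position 0; if the pattern doesn't fit there, it returns None.
The match spans [0:11] → '044b@3mxxik'.
Captured: group 1 = '0', group 2 = '44'.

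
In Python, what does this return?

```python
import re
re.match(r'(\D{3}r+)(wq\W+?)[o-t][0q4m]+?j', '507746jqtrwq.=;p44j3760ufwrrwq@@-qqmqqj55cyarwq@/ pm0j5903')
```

The pattern matches exactly 3 of a non-digit, then one or more of a literal 'r' (captured); then the literal 'wq', then one or more of a non-word character (lazy) (captured); then a character in [o-t], then one or more of one of [0q4m] (lazy), then the literal 'j'.
`re.match` only tries the pattern at the start of the string.
Here the pattern fails at index 0, so the call returns None.

None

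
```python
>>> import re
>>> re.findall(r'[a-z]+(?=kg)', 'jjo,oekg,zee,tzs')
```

The positive lookaround only admits positions where the adjacent text matches; those characters stay outside the span.
Since nothing is captured, `findall` lists the 1 matched substring directly.

['oe']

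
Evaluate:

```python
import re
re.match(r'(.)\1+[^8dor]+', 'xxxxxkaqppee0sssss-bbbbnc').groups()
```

('x',)

`\1` is not a pattern — it's the concrete string captured by group 1, re-applied verbatim.
`re.match` only tries the pattern at the start of the string.
The match spans [0:25] → 'xxxxxkaqppee0sssss-bbbbnc'.
Captured: group 1 = 'x'.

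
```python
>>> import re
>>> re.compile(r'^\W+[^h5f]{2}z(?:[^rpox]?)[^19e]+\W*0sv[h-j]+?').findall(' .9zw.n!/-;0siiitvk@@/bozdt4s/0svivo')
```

This matches anchored at the start of the string; then one or more of a non-word character, then exactly 2 of any character except [h5f], then a literal 'z'; then optionally any character except [rpox] (non-capturing group); then one or more of any character except [19e], then zero or more of a non-word character, then the literal '0sv'; then one or more of a character in [h-j] (lazy).
Matches: at [0:34] → ' .9zw.n!/-;0siiitvk@@/bozdt4s/0svi'.
`findall` yields the raw match text (1 of them) because the pattern has no groups.

[' .9zw.n!/-;0siiitvk@@/bozdt4s/0svi']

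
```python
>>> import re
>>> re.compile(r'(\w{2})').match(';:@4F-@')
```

The pattern matches exactly 2 of a word character (captured).
With `match`, the pattern is implicitly anchored at the beginning.
Here position 0 doesn't satisfy it, so the call returns None.

None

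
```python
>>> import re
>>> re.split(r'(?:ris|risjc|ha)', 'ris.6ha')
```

Matches to split on: at [0:3] → 'ris'; at [5:7] → 'ha'.
`split` removes every match and returns the 3 fragments in between.

['', '.6', '']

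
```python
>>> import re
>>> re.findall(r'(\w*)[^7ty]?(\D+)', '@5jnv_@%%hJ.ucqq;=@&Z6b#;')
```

Multiple groups make `findall` return tuples — one 2-tuple for each match.

[('', '@'), ('5jnv_', '%%hJ.ucqq;=@&Z'), ('6b', ';')]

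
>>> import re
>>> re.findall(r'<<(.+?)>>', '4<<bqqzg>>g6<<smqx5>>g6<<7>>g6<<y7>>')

With the lazy modifier that quantifier settles for the fewest repetitions that let the rest of the pattern succeed (the atoms after it are unaffected and can still be greedy).
One capturing group, so `findall` returns just the captured substring from each match — 4 in all.

['bqqzg', 'smqx5', '7', 'y7']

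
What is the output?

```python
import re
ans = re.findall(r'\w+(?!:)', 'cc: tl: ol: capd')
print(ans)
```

['c', 't', 'o', 'capd']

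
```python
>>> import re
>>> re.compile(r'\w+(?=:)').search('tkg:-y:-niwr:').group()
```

The positive lookaround only admits positions where the adjacent text matches; those characters stay outside the span.
`re.search` scans for the first position where the pattern succeeds.
The match spans [0:3] → 'tkg'.

'tkg'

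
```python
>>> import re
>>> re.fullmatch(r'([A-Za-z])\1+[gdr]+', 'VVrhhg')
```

For `fullmatch`, every character of the input must be accounted for by the pattern.
Here there's no way to consume every character, so the call returns None.

None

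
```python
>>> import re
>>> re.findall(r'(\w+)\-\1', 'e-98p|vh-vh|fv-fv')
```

['vh', 'fv']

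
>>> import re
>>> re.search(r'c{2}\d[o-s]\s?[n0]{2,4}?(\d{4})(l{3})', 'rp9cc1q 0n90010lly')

None

The pattern matches exactly 2 of a literal 'c', then a digit, then a character in [o-s]; then optionally whitespace, then 2 to 4 of one of [n0] (lazy); then exactly 4 of a digit (captured); then exactly 3 of a literal 'l' (captured).
Here the pattern never matches, so the call returns None.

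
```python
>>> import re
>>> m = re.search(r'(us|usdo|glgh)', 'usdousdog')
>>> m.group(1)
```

'us'

The match spans [0:2] → 'us'.
Captured: group 1 = 'us'.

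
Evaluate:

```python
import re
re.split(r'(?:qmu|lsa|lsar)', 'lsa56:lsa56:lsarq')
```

Branches in `(...|...)` are attempted left-to-right; the first branch that allows the whole pattern to succeed is taken.
Matches to split on: at [0:3] → 'lsa'; at [6:9] → 'lsa'; at [12:15] → 'lsa'.
`split` removes every match and returns the 4 fragments in between.

['', '56:', '56:', 'rq']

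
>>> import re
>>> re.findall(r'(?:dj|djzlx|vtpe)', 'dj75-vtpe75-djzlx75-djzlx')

Alternation tries branches left to right and keeps the first one that lets the overall match succeed at that position.
No capturing groups, so `findall` returns the 4 full match strings.

['dj', 'vtpe', 'dj', 'dj']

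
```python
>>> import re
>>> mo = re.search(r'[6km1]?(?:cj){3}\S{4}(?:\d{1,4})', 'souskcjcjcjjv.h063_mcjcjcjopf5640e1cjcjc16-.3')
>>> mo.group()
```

Pattern: optionally one of [6km1]; then the literal 'cj' repeated 3 times, then exactly 4 of a non-whitespace character; then 1 to 4 of a digit (non-capturing group).
Unlike `match`, `search` isn't anchored — it looks for the pattern anywhere in the string.
The match spans [4:18] → 'kcjcjcjjv.h063'.

'kcjcjcjjv.h063'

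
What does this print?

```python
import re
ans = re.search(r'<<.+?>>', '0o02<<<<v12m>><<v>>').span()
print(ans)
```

Lazy quantifiers expand one character at a time until the remainder of the pattern can match.
The match spans [4:14] → '<<<<v12m>>'.

(4, 14)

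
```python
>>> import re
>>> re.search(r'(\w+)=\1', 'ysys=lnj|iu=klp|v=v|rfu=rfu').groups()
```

The match spans [16:19] → 'v=v'.
Captured: group 1 = 'v'.

('v',)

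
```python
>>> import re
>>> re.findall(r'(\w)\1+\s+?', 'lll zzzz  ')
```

`\1` is not a pattern — it's the concrete string captured by group 1, re-applied verbatim.
Scanning left to right: at [0:4] match 'lll ', group 1 = 'l'; at [4:9] match 'zzzz ', group 1 = 'z'.
Because there's exactly one group, `findall` drops the full match and keeps group 1 from each hit.

['l', 'z']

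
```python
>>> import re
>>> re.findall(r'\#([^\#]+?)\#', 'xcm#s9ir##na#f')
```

Matches: at [3:9] match '#s9ir#', group 1 = 's9ir'; at [9:13] match '#na#', group 1 = 'na'.
`findall` collects group 1 from each match (2 total).

['s9ir', 'na']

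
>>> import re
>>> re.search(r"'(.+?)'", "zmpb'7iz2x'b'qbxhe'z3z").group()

The match spans [4:11] → "'7iz2x'".

"'7iz2x'"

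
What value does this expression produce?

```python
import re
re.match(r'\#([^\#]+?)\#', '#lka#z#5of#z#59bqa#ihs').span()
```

`match` is anchored at position 0; if the pattern doesn't fit there, it returns None.
The match spans [0:5] → '#lka#'.

(0, 5)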